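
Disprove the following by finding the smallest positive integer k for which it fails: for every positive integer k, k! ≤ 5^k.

k = 12

For k = 1, 2, 3, 4, …, 9, 10, 11 the conclusion holds.
k = 12: k! = 479001600 and 5^k = 244140625, so 479001600 > 244140625.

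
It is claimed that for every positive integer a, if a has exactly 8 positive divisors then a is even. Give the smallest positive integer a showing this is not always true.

We need the least positive integer a for which a has exactly 8 positive divisors but a is odd.
The first 12 eligible values, up to a = 104, all satisfy the conclusion.
a = 105: divisors of 105: 1, 3, 5, 7, 15, 21, 35, 105; 105 is odd.

a = 105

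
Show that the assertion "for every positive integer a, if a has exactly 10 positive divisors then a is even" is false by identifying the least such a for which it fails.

For a = 48, 80, 112, 162, 176, 208, 272, 304, 368 the conclusion holds.
a = 405: divisors of 405: 10 divisors; 405 is odd.
Hence a = 405 is a counterexample.

a = 405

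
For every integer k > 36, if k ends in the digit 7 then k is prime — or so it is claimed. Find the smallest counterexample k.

k = 57

Check each integer k > 36 in order until k ends in the digit 7 but k is not prime.
For k = 37, 47 the conclusion holds.
k = 57: 57 ends in 7; 57 = 3 × 19, composite.
Thus k = 57 disproves the claim, and no smaller k works.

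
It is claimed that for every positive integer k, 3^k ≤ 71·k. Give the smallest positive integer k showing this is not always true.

A counterexample is any positive integer k such that 3^k > 71·k; we check each in order.
The first 5 eligible values, up to k = 5, all satisfy the conclusion.
k = 6: 3^k = 729 and 71·k = 426, so 729 > 426.

k = 6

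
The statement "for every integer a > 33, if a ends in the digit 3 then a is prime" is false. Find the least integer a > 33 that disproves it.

Check each integer a > 33 in order until a ends in the digit 3 but a is not prime.
a = 43: 43 ends in 3 and is prime.
a = 53: 53 ends in 3 and is prime.
a = 63: 63 ends in 3; 63 = 3 × 21, composite.
Thus a = 63 disproves the claim, and no smaller a works.

a = 63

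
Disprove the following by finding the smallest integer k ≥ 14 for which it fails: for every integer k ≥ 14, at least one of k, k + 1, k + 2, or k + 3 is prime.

k = 24

For k = 14, 15, 16, 17, 18, 19, 20, 21, 22, 23 the conclusion holds.
k = 24: 24 = 2 × 12; 25 = 5 × 5; 26 = 2 × 13; 27 = 3 × 9 — all composite.
So k = 24 is the smallest counterexample.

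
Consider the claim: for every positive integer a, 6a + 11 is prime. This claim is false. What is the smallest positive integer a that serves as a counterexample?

Check each positive integer a in order until 6a + 11 is not prime.
a = 1: 6a + 11 = 17, prime.
a = 2: 6a + 11 = 23, prime.
a = 3: 6a + 11 = 29, prime.
a = 4: 6a + 11 = 35 = 5 × 7, composite.

a = 4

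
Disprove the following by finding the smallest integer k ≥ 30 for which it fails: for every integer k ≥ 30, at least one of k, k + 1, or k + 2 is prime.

Check each integer k ≥ 30 in order until k, k + 1, k + 2 are all composite.
For k = 30, 31 the conclusion holds.
k = 32: 32 = 2 × 16; 33 = 3 × 11; 34 = 2 × 17 — all composite.
Hence k = 32 is a counterexample.

k = 32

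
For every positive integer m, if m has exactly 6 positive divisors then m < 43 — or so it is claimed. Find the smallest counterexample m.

m = 44

The first 5 eligible values, up to m = 32, all satisfy the conclusion.
m = 44: τ(44) = 6; 44 ≥ 43.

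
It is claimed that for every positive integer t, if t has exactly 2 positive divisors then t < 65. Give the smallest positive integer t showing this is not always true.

t = 67

The first 18 eligible values, up to t = 61, all satisfy the conclusion.
t = 67: τ(67) = 2; 67 ≥ 65.
Hence t = 67 is a counterexample.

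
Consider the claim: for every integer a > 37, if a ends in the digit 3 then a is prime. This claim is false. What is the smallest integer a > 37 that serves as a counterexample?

a = 63

We need the least integer a > 37 for which a ends in the digit 3 but a is not prime.
a = 43: 43 ends in 3 and is prime.
a = 53: 53 ends in 3 and is prime.
a = 63: 63 ends in 3; 63 = 3 × 21, composite.
Hence a = 63 is a counterexample.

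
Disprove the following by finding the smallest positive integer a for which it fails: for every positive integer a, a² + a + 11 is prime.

a = 10

We need the least positive integer a for which a² + a + 11 is not prime.
For a = 1, 2, 3, 4, 5, 6, 7, 8, 9 the conclusion holds.
a = 10: a² + a + 11 = 121 = 11 × 11, composite.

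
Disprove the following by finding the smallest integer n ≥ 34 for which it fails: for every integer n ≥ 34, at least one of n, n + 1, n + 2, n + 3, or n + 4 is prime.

n = 48

A counterexample is any integer n ≥ 34 such that n, n + 1, n + 2, n + 3, n + 4 are all composite; we check each in order.
For n = 34, 35, 36, 37, …, 45, 46, 47 the conclusion holds.
n = 48: 48 = 2 × 24; 49 = 7 × 7; 50 = 2 × 25; 51 = 3 × 17; 52 = 2 × 26 — all composite.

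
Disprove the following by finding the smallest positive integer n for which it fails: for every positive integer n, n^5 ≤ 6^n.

n = 3

For n = 1, 2 the conclusion holds.
n = 3: n^5 = 243 and 6^n = 216, so 243 > 216.
Thus n = 3 disproves the claim, and no smaller n works.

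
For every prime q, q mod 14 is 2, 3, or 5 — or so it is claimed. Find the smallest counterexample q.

A counterexample is any prime q such that the claim fails; we check each in order.
q = 2: 2 mod 14 = 2.
q = 3: 3 mod 14 = 3.
q = 5: 5 mod 14 = 5.
q = 7: 7 mod 14 = 7 — not in {2, 3, 5}.

q = 7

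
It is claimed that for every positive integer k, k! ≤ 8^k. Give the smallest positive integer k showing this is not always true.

For k = 1, 2, 3, 4, …, 17, 18, 19 the conclusion holds.
k = 20: k! = 2432902008176640000 and 8^k = 1152921504606846976, so 2432902008176640000 > 1152921504606846976.
Hence k = 20 is a counterexample.

k = 20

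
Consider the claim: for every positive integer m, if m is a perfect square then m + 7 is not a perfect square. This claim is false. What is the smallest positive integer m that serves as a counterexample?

m = 9

Check each positive integer m in order until m is a perfect square but m + 7 is a perfect square.
For m = 1, 4 the conclusion holds.
m = 9: 9 = 3² and 9 + 7 = 16 = 4².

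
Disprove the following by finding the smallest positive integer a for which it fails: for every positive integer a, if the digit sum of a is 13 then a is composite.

We need the least positive integer a for which the digit sum of a is 13 but a is prime.
For a = 49, 58 the conclusion holds.
a = 67: digit sum 13; 67 is prime, not composite.

a = 67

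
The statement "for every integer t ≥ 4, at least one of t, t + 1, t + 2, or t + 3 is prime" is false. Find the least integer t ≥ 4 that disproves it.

t = 24

For t = 4, 5, 6, 7, …, 21, 22, 23 the conclusion holds.
t = 24: 24 = 2 × 12; 25 = 5 × 5; 26 = 2 × 13; 27 = 3 × 9 — all composite.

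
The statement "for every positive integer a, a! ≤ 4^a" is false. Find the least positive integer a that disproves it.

Check each positive integer a in order until a! > 4^a.
a = 1: a! = 1 and 4^a = 4, so 1 ≤ 4.
a = 2: a! = 2 and 4^a = 16, so 2 ≤ 16.
a = 3: a! = 6 and 4^a = 64, so 6 ≤ 64.
a = 4: a! = 24 and 4^a = 256, so 24 ≤ 256.
a = 5: a! = 120 and 4^a = 1024, so 120 ≤ 1024.
a = 6: a! = 720 and 4^a = 4096, so 720 ≤ 4096.
a = 7: a! = 5040 and 4^a = 16384, so 5040 ≤ 16384.
a = 8: a! = 40320 and 4^a = 65536, so 40320 ≤ 65536.
a = 9: a! = 362880 and 4^a = 262144, so 362880 > 262144.
Hence a = 9 is a counterexample.

a = 9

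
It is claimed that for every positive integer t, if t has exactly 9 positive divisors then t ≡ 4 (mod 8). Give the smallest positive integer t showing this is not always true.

t = 225

Check each positive integer t in order until t has exactly 9 positive divisors but the claim fails.
t = 36: τ(36) = 9; 36 ≡ 4 (mod 8).
t = 100: τ(100) = 9; 100 ≡ 4 (mod 8).
t = 196: τ(196) = 9; 196 ≡ 4 (mod 8).
t = 225: τ(225) = 9; 225 ≡ 1 (mod 8).
So t = 225 is the smallest counterexample.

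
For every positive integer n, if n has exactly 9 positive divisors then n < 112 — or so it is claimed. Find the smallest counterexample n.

A counterexample is any positive integer n such that n has exactly 9 positive divisors but the claim fails; we check each in order.
For n = 36, 100 the conclusion holds.
n = 196: τ(196) = 9; 196 ≥ 112.

n = 196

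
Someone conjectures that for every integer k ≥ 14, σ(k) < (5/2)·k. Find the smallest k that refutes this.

k = 24

A counterexample is any integer k ≥ 14 such that the claim fails; we check each in order.
For k = 14, 15, 16, 17, 18, 19, 20, 21, 22, 23 the conclusion holds.
k = 24: σ(24) = 60; 60 ≥ 60.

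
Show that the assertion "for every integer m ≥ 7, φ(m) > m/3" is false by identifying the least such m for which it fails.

m = 7: φ(7) = 6 and 7/3 = 7/3, so φ(7) > 7/3.
m = 8: φ(8) = 4 and 8/3 = 8/3, so φ(8) > 8/3.
m = 9: φ(9) = 6 and 9/3 = 3, so φ(9) > 9/3.
m = 10: φ(10) = 4 and 10/3 = 10/3, so φ(10) > 10/3.
m = 11: φ(11) = 10 and 11/3 = 11/3, so φ(11) > 11/3.
m = 12: φ(12) = 4 and 12/3 = 4, so φ(12) ≤ 12/3.

m = 12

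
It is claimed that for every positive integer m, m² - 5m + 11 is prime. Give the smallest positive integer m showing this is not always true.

m = 7

Check each positive integer m in order until m² - 5m + 11 is not prime.
For m = 1, 2, 3, 4, 5, 6 the conclusion holds.
m = 7: m² - 5m + 11 = 25 = 5 × 5, composite.
Thus m = 7 disproves the claim, and no smaller m works.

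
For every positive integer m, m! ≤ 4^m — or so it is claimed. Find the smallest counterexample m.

We need the least positive integer m for which m! > 4^m.
The first 8 eligible values, up to m = 8, all satisfy the conclusion.
m = 9: m! = 362880 and 4^m = 262144, so 362880 > 262144.

m = 9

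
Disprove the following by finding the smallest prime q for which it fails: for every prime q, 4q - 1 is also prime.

q = 7

Check each prime q in order until 4q - 1 is not prime.
q = 2: 4q - 1 = 7, prime.
q = 3: 4q - 1 = 11, prime.
q = 5: 4q - 1 = 19, prime.
q = 7: 4q - 1 = 27 = 3 × 9, not prime.
Thus q = 7 disproves the claim, and no smaller q works.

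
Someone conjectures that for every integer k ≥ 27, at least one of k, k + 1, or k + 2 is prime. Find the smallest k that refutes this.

Check each integer k ≥ 27 in order until k, k + 1, k + 2 are all composite.
The first 5 eligible values, up to k = 31, all satisfy the conclusion.
k = 32: 32 = 2 × 16; 33 = 3 × 11; 34 = 2 × 17 — all composite.
So k = 32 is the smallest counterexample.

k = 32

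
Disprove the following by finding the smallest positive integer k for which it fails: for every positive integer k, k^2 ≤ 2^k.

For k = 1, 2 the conclusion holds.
k = 3: k^2 = 9 and 2^k = 8, so 9 > 8.

k = 3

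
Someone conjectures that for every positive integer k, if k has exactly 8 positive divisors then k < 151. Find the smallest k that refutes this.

k = 152

We need the least positive integer k for which k has exactly 8 positive divisors but the claim fails.
For k = 24, 30, 40, 42, …, 135, 136, 138 the conclusion holds.
k = 152: τ(152) = 8; 152 ≥ 151.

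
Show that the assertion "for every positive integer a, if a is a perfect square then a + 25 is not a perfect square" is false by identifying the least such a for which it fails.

a = 144

A counterexample is any positive integer a such that a is a perfect square but a + 25 is a perfect square; we check each in order.
For a = 1, 4, 9, 16, …, 81, 100, 121 the conclusion holds.
a = 144: 144 = 12² and 144 + 25 = 169 = 13².
Hence a = 144 is a counterexample.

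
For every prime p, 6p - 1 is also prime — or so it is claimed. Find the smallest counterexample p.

p = 11

The first 4 eligible values, up to p = 7, all satisfy the conclusion.
p = 11: 6p - 1 = 65 = 5 × 13, not prime.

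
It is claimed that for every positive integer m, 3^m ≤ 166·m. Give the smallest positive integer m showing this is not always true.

m = 1: 3^m = 3 and 166·m = 166, so 3 ≤ 166.
m = 2: 3^m = 9 and 166·m = 332, so 9 ≤ 332.
m = 3: 3^m = 27 and 166·m = 498, so 27 ≤ 498.
m = 4: 3^m = 81 and 166·m = 664, so 81 ≤ 664.
m = 5: 3^m = 243 and 166·m = 830, so 243 ≤ 830.
m = 6: 3^m = 729 and 166·m = 996, so 729 ≤ 996.
m = 7: 3^m = 2187 and 166·m = 1162, so 2187 > 1162.
Hence m = 7 is a counterexample.

m = 7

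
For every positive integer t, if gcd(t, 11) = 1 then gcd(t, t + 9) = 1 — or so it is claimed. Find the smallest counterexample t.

Check each positive integer t in order until gcd(t, 11) = 1 but gcd(t, t + 9) > 1.
For t = 1, 2 the conclusion holds.
t = 3: gcd(3, 12) = 3.

t = 3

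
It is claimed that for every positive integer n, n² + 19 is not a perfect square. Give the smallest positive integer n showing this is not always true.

n = 9

We need the least positive integer n for which n² + 19 is a perfect square.
n = 1: 1² + 19 = 20, not a perfect square.
n = 2: 2² + 19 = 23, not a perfect square.
n = 3: 3² + 19 = 28, not a perfect square.
n = 4: 4² + 19 = 35, not a perfect square.
n = 5: 5² + 19 = 44, not a perfect square.
n = 6: 6² + 19 = 55, not a perfect square.
n = 7: 7² + 19 = 68, not a perfect square.
n = 8: 8² + 19 = 83, not a perfect square.
n = 9: 9² + 19 = 100 = 10², a perfect square.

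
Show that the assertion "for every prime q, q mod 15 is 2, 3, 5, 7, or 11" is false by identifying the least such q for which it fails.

q = 13

q = 2: 2 mod 15 = 2.
q = 3: 3 mod 15 = 3.
q = 5: 5 mod 15 = 5.
q = 7: 7 mod 15 = 7.
q = 11: 11 mod 15 = 11.
q = 13: 13 mod 15 = 13 — not in {2, 3, 5, 7, 11}.
So q = 13 is the smallest counterexample.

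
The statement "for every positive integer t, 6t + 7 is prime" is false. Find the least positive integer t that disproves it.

t = 3

t = 1: 6t + 7 = 13, prime.
t = 2: 6t + 7 = 19, prime.
t = 3: 6t + 7 = 25 = 5 × 5, composite.
Thus t = 3 disproves the claim, and no smaller t works.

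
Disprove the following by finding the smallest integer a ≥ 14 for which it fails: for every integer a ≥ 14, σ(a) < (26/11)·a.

a = 24

Check each integer a ≥ 14 in order until the claim fails.
For a = 14, 15, 16, 17, 18, 19, 20, 21, 22, 23 the conclusion holds.
a = 24: σ(24) = 60; 60 ≥ 624/11.
Thus a = 24 disproves the claim, and no smaller a works.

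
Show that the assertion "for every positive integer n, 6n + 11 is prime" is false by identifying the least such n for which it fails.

n = 4

We need the least positive integer n for which 6n + 11 is not prime.
For n = 1, 2, 3 the conclusion holds.
n = 4: 6n + 11 = 35 = 5 × 7, composite.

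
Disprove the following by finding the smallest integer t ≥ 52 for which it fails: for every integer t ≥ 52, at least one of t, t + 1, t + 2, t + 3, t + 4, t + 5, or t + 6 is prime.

t = 90

A counterexample is any integer t ≥ 52 such that t, t + 1, t + 2, t + 3, t + 4, t + 5, t + 6 are all composite; we check each in order.
For t = 52, 53, 54, 55, …, 87, 88, 89 the conclusion holds.
t = 90: 90 = 2 × 45; 91 = 7 × 13; 92 = 2 × 46; 93 = 3 × 31; 94 = 2 × 47; 95 = 5 × 19; 96 = 2 × 48 — all composite.
Thus t = 90 disproves the claim, and no smaller t works.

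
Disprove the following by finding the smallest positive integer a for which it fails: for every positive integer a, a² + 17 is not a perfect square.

a = 8

A counterexample is any positive integer a such that a² + 17 is a perfect square; we check each in order.
For a = 1, 2, 3, 4, 5, 6, 7 the conclusion holds.
a = 8: 8² + 17 = 81 = 9², a perfect square.
Hence a = 8 is a counterexample.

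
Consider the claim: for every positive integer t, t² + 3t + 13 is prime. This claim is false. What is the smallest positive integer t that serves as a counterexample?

t = 9

Check each positive integer t in order until t² + 3t + 13 is not prime.
For t = 1, 2, 3, 4, 5, 6, 7, 8 the conclusion holds.
t = 9: t² + 3t + 13 = 121 = 11 × 11, composite.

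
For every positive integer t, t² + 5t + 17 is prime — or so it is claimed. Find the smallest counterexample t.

t = 8

Check each positive integer t in order until t² + 5t + 17 is not prime.
For t = 1, 2, 3, 4, 5, 6, 7 the conclusion holds.
t = 8: t² + 5t + 17 = 121 = 11 × 11, composite.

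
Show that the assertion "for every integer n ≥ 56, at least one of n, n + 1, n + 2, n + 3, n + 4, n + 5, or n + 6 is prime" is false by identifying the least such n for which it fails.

n = 90

We need the least integer n ≥ 56 for which n, n + 1, n + 2, n + 3, n + 4, n + 5, n + 6 are all composite.
For n = 56, 57, 58, 59, …, 87, 88, 89 the conclusion holds.
n = 90: 90 = 2 × 45; 91 = 7 × 13; 92 = 2 × 46; 93 = 3 × 31; 94 = 2 × 47; 95 = 5 × 19; 96 = 2 × 48 — all composite.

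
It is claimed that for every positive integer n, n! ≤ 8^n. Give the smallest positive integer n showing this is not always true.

n = 20

A counterexample is any positive integer n such that n! > 8^n; we check each in order.
For n = 1, 2, 3, 4, …, 17, 18, 19 the conclusion holds.
n = 20: n! = 2432902008176640000 and 8^n = 1152921504606846976, so 2432902008176640000 > 1152921504606846976.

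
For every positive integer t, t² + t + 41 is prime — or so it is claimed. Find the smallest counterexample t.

t = 40

Check each positive integer t in order until t² + t + 41 is not prime.
For t = 1, 2, 3, 4, …, 37, 38, 39 the conclusion holds.
t = 40: t² + t + 41 = 1681 = 41 × 41, composite.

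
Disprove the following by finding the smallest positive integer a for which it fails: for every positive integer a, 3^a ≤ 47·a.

a = 5

We need the least positive integer a for which 3^a > 47·a.
a = 1: 3^a = 3 and 47·a = 47, so 3 ≤ 47.
a = 2: 3^a = 9 and 47·a = 94, so 9 ≤ 94.
a = 3: 3^a = 27 and 47·a = 141, so 27 ≤ 141.
a = 4: 3^a = 81 and 47·a = 188, so 81 ≤ 188.
a = 5: 3^a = 243 and 47·a = 235, so 243 > 235.
So a = 5 is the smallest counterexample.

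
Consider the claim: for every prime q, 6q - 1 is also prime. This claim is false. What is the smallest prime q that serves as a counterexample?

Check each prime q in order until 6q - 1 is not prime.
The first 4 eligible values, up to q = 7, all satisfy the conclusion.
q = 11: 6q - 1 = 65 = 5 × 13, not prime.
So q = 11 is the smallest counterexample.

q = 11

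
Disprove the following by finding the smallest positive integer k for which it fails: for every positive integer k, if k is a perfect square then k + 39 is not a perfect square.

k = 25

The first 4 eligible values, up to k = 16, all satisfy the conclusion.
k = 25: 25 = 5² and 25 + 39 = 64 = 8².
Thus k = 25 disproves the claim, and no smaller k works.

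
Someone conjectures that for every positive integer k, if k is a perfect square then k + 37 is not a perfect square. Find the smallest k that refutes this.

Check each positive integer k in order until k is a perfect square but k + 37 is a perfect square.
The first 17 eligible values, up to k = 289, all satisfy the conclusion.
k = 324: 324 = 18² and 324 + 37 = 361 = 19².

k = 324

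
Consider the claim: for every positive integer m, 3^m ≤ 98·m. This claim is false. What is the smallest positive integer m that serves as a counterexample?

m = 6

m = 1: 3^m = 3 and 98·m = 98, so 3 ≤ 98.
m = 2: 3^m = 9 and 98·m = 196, so 9 ≤ 196.
m = 3: 3^m = 27 and 98·m = 294, so 27 ≤ 294.
m = 4: 3^m = 81 and 98·m = 392, so 81 ≤ 392.
m = 5: 3^m = 243 and 98·m = 490, so 243 ≤ 490.
m = 6: 3^m = 729 and 98·m = 588, so 729 > 588.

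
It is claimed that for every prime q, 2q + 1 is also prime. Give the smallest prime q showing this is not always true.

q = 7

A counterexample is any prime q such that 2q + 1 is not prime; we check each in order.
For q = 2, 3, 5 the conclusion holds.
q = 7: 2q + 1 = 15 = 3 × 5, not prime.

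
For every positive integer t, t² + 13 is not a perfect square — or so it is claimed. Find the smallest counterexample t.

A counterexample is any positive integer t such that t² + 13 is a perfect square; we check each in order.
t = 1: 1² + 13 = 14, not a perfect square.
t = 2: 2² + 13 = 17, not a perfect square.
t = 3: 3² + 13 = 22, not a perfect square.
t = 4: 4² + 13 = 29, not a perfect square.
t = 5: 5² + 13 = 38, not a perfect square.
t = 6: 6² + 13 = 49 = 7², a perfect square.
Hence t = 6 is a counterexample.

t = 6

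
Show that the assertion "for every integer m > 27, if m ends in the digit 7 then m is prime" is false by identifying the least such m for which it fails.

m = 57

A counterexample is any integer m > 27 such that m ends in the digit 7 but m is not prime; we check each in order.
m = 37: 37 ends in 7 and is prime.
m = 47: 47 ends in 7 and is prime.
m = 57: 57 ends in 7; 57 = 3 × 19, composite.
So m = 57 is the smallest counterexample.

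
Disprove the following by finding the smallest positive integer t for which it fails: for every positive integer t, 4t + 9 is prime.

t = 3

We need the least positive integer t for which 4t + 9 is not prime.
For t = 1, 2 the conclusion holds.
t = 3: 4t + 9 = 21 = 3 × 7, composite.
Hence t = 3 is a counterexample.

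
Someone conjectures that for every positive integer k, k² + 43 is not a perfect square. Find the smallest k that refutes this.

We need the least positive integer k for which k² + 43 is a perfect square.
For k = 1, 2, 3, 4, …, 18, 19, 20 the conclusion holds.
k = 21: 21² + 43 = 484 = 22², a perfect square.
Thus k = 21 disproves the claim, and no smaller k works.

k = 21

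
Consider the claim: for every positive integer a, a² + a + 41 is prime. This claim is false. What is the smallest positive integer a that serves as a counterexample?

a = 40

A counterexample is any positive integer a such that a² + a + 41 is not prime; we check each in order.
The first 39 eligible values, up to a = 39, all satisfy the conclusion.
a = 40: a² + a + 41 = 1681 = 41 × 41, composite.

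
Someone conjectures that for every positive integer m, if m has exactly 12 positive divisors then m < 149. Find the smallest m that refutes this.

m = 150

A counterexample is any positive integer m such that m has exactly 12 positive divisors but the claim fails; we check each in order.
For m = 60, 72, 84, 90, 96, 108, 126, 132, 140 the conclusion holds.
m = 150: τ(150) = 12; 150 ≥ 149.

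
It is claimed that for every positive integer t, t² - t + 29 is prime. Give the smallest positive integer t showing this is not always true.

Check each positive integer t in order until t² - t + 29 is not prime.
For t = 1, 2 the conclusion holds.
t = 3: t² - t + 29 = 35 = 5 × 7, composite.
So t = 3 is the smallest counterexample.

t = 3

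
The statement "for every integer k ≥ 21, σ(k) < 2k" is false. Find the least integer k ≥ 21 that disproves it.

k = 24

Check each integer k ≥ 21 in order until the claim fails.
For k = 21, 22, 23 the conclusion holds.
k = 24: σ(24) = 60; 60 ≥ 48.
Thus k = 24 disproves the claim, and no smaller k works.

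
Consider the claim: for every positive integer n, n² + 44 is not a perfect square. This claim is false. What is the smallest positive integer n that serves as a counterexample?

n = 10

Check each positive integer n in order until n² + 44 is a perfect square.
The first 9 eligible values, up to n = 9, all satisfy the conclusion.
n = 10: 10² + 44 = 144 = 12², a perfect square.
So n = 10 is the smallest counterexample.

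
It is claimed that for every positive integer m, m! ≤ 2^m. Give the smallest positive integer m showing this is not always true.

We need the least positive integer m for which m! > 2^m.
For m = 1, 2, 3 the conclusion holds.
m = 4: m! = 24 and 2^m = 16, so 24 > 16.
Thus m = 4 disproves the claim, and no smaller m works.

m = 4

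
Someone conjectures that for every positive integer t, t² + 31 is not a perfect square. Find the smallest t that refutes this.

The first 14 eligible values, up to t = 14, all satisfy the conclusion.
t = 15: 15² + 31 = 256 = 16², a perfect square.

t = 15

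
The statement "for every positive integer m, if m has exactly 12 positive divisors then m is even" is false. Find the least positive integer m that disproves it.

The first 24 eligible values, up to m = 308, all satisfy the conclusion.
m = 315: divisors of 315: 12 divisors; 315 is odd.

m = 315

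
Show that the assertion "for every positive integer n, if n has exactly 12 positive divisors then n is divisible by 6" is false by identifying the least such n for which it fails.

For n = 60, 72, 84, 90, 96, 108, 126, 132 the conclusion holds.
n = 140: τ(140) = 12; 140 mod 6 = 2.

n = 140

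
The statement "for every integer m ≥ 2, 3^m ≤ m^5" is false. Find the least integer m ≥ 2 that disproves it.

m = 11

A counterexample is any integer m ≥ 2 such that 3^m > m^5; we check each in order.
For m = 2, 3, 4, 5, 6, 7, 8, 9, 10 the conclusion holds.
m = 11: 3^m = 177147 and m^5 = 161051, so 177147 > 161051.
So m = 11 is the smallest counterexample.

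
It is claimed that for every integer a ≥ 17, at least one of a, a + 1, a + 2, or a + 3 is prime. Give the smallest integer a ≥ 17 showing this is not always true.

a = 24

We need the least integer a ≥ 17 for which a, a + 1, a + 2, a + 3 are all composite.
The first 7 eligible values, up to a = 23, all satisfy the conclusion.
a = 24: 24 = 2 × 12; 25 = 5 × 5; 26 = 2 × 13; 27 = 3 × 9 — all composite.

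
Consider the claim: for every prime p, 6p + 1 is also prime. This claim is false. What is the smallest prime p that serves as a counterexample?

p = 19

The first 7 eligible values, up to p = 17, all satisfy the conclusion.
p = 19: 6p + 1 = 115 = 5 × 23, not prime.
Hence p = 19 is a counterexample.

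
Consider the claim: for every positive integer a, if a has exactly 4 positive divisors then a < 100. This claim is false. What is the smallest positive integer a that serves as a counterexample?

For a = 6, 8, 10, 14, …, 93, 94, 95 the conclusion holds.
a = 106: τ(106) = 4; 106 ≥ 100.

a = 106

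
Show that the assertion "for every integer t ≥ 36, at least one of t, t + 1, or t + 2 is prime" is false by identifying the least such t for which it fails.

t = 38

A counterexample is any integer t ≥ 36 such that t, t + 1, t + 2 are all composite; we check each in order.
For t = 36, 37 the conclusion holds.
t = 38: 38 = 2 × 19; 39 = 3 × 13; 40 = 2 × 20 — all composite.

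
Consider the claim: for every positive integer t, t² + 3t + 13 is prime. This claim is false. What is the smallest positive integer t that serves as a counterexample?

A counterexample is any positive integer t such that t² + 3t + 13 is not prime; we check each in order.
t = 1: t² + 3t + 13 = 17, prime.
t = 2: t² + 3t + 13 = 23, prime.
t = 3: t² + 3t + 13 = 31, prime.
t = 4: t² + 3t + 13 = 41, prime.
t = 5: t² + 3t + 13 = 53, prime.
t = 6: t² + 3t + 13 = 67, prime.
t = 7: t² + 3t + 13 = 83, prime.
t = 8: t² + 3t + 13 = 101, prime.
t = 9: t² + 3t + 13 = 121 = 11 × 11, composite.
So t = 9 is the smallest counterexample.

t = 9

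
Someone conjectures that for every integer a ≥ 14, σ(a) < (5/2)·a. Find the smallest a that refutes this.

a = 24

Check each integer a ≥ 14 in order until the claim fails.
For a = 14, 15, 16, 17, 18, 19, 20, 21, 22, 23 the conclusion holds.
a = 24: σ(24) = 60; 60 ≥ 60.
Hence a = 24 is a counterexample.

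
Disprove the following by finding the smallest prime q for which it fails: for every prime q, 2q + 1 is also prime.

A counterexample is any prime q such that 2q + 1 is not prime; we check each in order.
q = 2: 2q + 1 = 5, prime.
q = 3: 2q + 1 = 7, prime.
q = 5: 2q + 1 = 11, prime.
q = 7: 2q + 1 = 15 = 3 × 5, not prime.

q = 7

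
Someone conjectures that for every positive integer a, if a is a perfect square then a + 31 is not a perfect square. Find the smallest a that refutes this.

a = 225

Check each positive integer a in order until a is a perfect square but a + 31 is a perfect square.
The first 14 eligible values, up to a = 196, all satisfy the conclusion.
a = 225: 225 = 15² and 225 + 31 = 256 = 16².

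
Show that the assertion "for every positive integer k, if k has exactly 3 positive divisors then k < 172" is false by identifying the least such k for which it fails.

k = 289

Check each positive integer k in order until k has exactly 3 positive divisors but the claim fails.
k = 4: τ(4) = 3; 4 < 172.
k = 9: τ(9) = 3; 9 < 172.
k = 25: τ(25) = 3; 25 < 172.
k = 49: τ(49) = 3; 49 < 172.
k = 121: τ(121) = 3; 121 < 172.
k = 169: τ(169) = 3; 169 < 172.
k = 289: τ(289) = 3; 289 ≥ 172.
Thus k = 289 disproves the claim, and no smaller k works.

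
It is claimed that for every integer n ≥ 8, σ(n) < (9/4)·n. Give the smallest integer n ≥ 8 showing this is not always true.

n = 8: σ(8) = 15; 15 < 18.
n = 9: σ(9) = 13; 13 < 81/4.
n = 10: σ(10) = 18; 18 < 45/2.
n = 11: σ(11) = 12; 12 < 99/4.
n = 12: σ(12) = 28; 28 ≥ 27.

n = 12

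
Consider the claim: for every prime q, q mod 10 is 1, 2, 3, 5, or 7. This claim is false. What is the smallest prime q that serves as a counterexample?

q = 19

The first 7 eligible values, up to q = 17, all satisfy the conclusion.
q = 19: 19 mod 10 = 9 — not in {1, 2, 3, 5, 7}.
So q = 19 is the smallest counterexample.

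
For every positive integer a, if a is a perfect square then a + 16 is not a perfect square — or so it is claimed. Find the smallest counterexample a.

We need the least positive integer a for which a is a perfect square but a + 16 is a perfect square.
For a = 1, 4 the conclusion holds.
a = 9: 9 = 3² and 9 + 16 = 25 = 5².

a = 9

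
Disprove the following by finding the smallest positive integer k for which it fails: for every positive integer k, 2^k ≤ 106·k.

k = 11

Check each positive integer k in order until 2^k > 106·k.
For k = 1, 2, 3, 4, 5, 6, 7, 8, 9, 10 the conclusion holds.
k = 11: 2^k = 2048 and 106·k = 1166, so 2048 > 1166.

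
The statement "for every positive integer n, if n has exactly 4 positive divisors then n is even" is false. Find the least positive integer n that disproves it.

We need the least positive integer n for which n has exactly 4 positive divisors but n is odd.
For n = 6, 8, 10, 14 the conclusion holds.
n = 15: divisors of 15: 1, 3, 5, 15; 15 is odd.

n = 15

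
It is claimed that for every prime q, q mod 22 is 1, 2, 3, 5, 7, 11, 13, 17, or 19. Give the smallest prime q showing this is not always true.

We need the least prime q for which the claim fails.
For q = 2, 3, 5, 7, 11, 13, 17, 19, 23, 29 the conclusion holds.
q = 31: 31 mod 22 = 9 — not in {1, 2, 3, 5, 7, 11, 13, 17, 19}.
Hence q = 31 is a counterexample.

q = 31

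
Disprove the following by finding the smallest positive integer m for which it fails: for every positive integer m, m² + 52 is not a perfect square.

m = 12

For m = 1, 2, 3, 4, …, 9, 10, 11 the conclusion holds.
m = 12: 12² + 52 = 196 = 14², a perfect square.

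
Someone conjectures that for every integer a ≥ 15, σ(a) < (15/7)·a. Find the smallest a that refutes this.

a = 18

We need the least integer a ≥ 15 for which the claim fails.
For a = 15, 16, 17 the conclusion holds.
a = 18: σ(18) = 39; 39 ≥ 270/7.
Hence a = 18 is a counterexample.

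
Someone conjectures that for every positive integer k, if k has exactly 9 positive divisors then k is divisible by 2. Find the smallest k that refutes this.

k = 225

k = 36: τ(36) = 9; 36 mod 2 = 0.
k = 100: τ(100) = 9; 100 mod 2 = 0.
k = 196: τ(196) = 9; 196 mod 2 = 0.
k = 225: τ(225) = 9; 225 mod 2 = 1.
Thus k = 225 disproves the claim, and no smaller k works.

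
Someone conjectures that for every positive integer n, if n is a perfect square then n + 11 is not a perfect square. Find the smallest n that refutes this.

We need the least positive integer n for which n is a perfect square but n + 11 is a perfect square.
n = 1: 1 + 11 = 12, not a perfect square.
n = 4: 4 + 11 = 15, not a perfect square.
n = 9: 9 + 11 = 20, not a perfect square.
n = 16: 16 + 11 = 27, not a perfect square.
n = 25: 25 = 5² and 25 + 11 = 36 = 6².
So n = 25 is the smallest counterexample.

n = 25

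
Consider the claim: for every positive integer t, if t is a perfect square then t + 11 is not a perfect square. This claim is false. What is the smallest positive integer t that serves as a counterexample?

Check each positive integer t in order until t is a perfect square but t + 11 is a perfect square.
The first 4 eligible values, up to t = 16, all satisfy the conclusion.
t = 25: 25 = 5² and 25 + 11 = 36 = 6².
Hence t = 25 is a counterexample.

t = 25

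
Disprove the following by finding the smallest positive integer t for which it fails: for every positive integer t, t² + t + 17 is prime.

Check each positive integer t in order until t² + t + 17 is not prime.
The first 15 eligible values, up to t = 15, all satisfy the conclusion.
t = 16: t² + t + 17 = 289 = 17 × 17, composite.
So t = 16 is the smallest counterexample.

t = 16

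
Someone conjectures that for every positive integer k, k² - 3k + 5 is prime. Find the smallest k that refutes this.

For k = 1, 2, 3 the conclusion holds.
k = 4: k² - 3k + 5 = 9 = 3 × 3, composite.
So k = 4 is the smallest counterexample.

k = 4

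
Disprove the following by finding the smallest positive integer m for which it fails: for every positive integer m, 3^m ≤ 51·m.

m = 6

We need the least positive integer m for which 3^m > 51·m.
m = 1: 3^m = 3 and 51·m = 51, so 3 ≤ 51.
m = 2: 3^m = 9 and 51·m = 102, so 9 ≤ 102.
m = 3: 3^m = 27 and 51·m = 153, so 27 ≤ 153.
m = 4: 3^m = 81 and 51·m = 204, so 81 ≤ 204.
m = 5: 3^m = 243 and 51·m = 255, so 243 ≤ 255.
m = 6: 3^m = 729 and 51·m = 306, so 729 > 306.
Thus m = 6 disproves the claim, and no smaller m works.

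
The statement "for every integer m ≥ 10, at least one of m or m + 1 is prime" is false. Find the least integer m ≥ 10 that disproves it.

We need the least integer m ≥ 10 for which m, m + 1 are both composite.
For m = 10, 11, 12, 13 the conclusion holds.
m = 14: 14 = 2 × 7; 15 = 3 × 5 — both composite.
Thus m = 14 disproves the claim, and no smaller m works.

m = 14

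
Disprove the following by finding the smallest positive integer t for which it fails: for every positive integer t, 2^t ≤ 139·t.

For t = 1, 2, 3, 4, 5, 6, 7, 8, 9, 10 the conclusion holds.
t = 11: 2^t = 2048 and 139·t = 1529, so 2048 > 1529.
Thus t = 11 disproves the claim, and no smaller t works.

t = 11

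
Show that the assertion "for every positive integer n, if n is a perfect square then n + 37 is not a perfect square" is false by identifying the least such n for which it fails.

A counterexample is any positive integer n such that n is a perfect square but n + 37 is a perfect square; we check each in order.
The first 17 eligible values, up to n = 289, all satisfy the conclusion.
n = 324: 324 = 18² and 324 + 37 = 361 = 19².
Hence n = 324 is a counterexample.

n = 324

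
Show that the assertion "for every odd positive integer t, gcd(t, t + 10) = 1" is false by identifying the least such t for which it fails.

t = 5

A counterexample is any odd positive integer t such that gcd(t, t + 10) > 1; we check each in order.
For t = 1, 3 the conclusion holds.
t = 5: gcd(5, 15) = 5.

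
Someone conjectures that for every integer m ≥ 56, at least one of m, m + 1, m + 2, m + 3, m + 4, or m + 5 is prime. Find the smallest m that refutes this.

We need the least integer m ≥ 56 for which m, m + 1, m + 2, m + 3, m + 4, m + 5 are all composite.
For m = 56, 57, 58, 59, …, 87, 88, 89 the conclusion holds.
m = 90: 90 = 2 × 45; 91 = 7 × 13; 92 = 2 × 46; 93 = 3 × 31; 94 = 2 × 47; 95 = 5 × 19 — all composite.

m = 90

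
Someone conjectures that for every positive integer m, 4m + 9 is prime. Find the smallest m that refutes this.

m = 3

We need the least positive integer m for which 4m + 9 is not prime.
m = 1: 4m + 9 = 13, prime.
m = 2: 4m + 9 = 17, prime.
m = 3: 4m + 9 = 21 = 3 × 7, composite.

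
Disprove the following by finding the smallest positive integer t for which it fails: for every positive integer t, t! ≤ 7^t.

A counterexample is any positive integer t such that t! > 7^t; we check each in order.
For t = 1, 2, 3, 4, …, 14, 15, 16 the conclusion holds.
t = 17: t! = 355687428096000 and 7^t = 232630513987207, so 355687428096000 > 232630513987207.
Thus t = 17 disproves the claim, and no smaller t works.

t = 17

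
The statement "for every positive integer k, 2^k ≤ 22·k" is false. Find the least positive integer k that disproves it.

k = 8

For k = 1, 2, 3, 4, 5, 6, 7 the conclusion holds.
k = 8: 2^k = 256 and 22·k = 176, so 256 > 176.
Hence k = 8 is a counterexample.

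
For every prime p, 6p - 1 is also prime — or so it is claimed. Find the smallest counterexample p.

p = 11

A counterexample is any prime p such that 6p - 1 is not prime; we check each in order.
For p = 2, 3, 5, 7 the conclusion holds.
p = 11: 6p - 1 = 65 = 5 × 13, not prime.
So p = 11 is the smallest counterexample.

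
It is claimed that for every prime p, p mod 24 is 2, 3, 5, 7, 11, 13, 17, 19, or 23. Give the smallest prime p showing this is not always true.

p = 73

A counterexample is any prime p such that the claim fails; we check each in order.
For p = 2, 3, 5, 7, …, 61, 67, 71 the conclusion holds.
p = 73: 73 mod 24 = 1 — not in {2, 3, 5, 7, 11, 13, 17, 19, 23}.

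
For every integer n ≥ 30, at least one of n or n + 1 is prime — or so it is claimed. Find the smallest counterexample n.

n = 32

We need the least integer n ≥ 30 for which n, n + 1 are both composite.
For n = 30, 31 the conclusion holds.
n = 32: 32 = 2 × 16; 33 = 3 × 11 — both composite.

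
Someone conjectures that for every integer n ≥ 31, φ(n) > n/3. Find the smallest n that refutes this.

We need the least integer n ≥ 31 for which the claim fails.
For n = 31, 32, 33, 34, 35 the conclusion holds.
n = 36: φ(36) = 12 and 36/3 = 12, so φ(36) ≤ 36/3.
So n = 36 is the smallest counterexample.

n = 36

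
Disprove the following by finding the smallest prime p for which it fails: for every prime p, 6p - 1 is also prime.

The first 4 eligible values, up to p = 7, all satisfy the conclusion.
p = 11: 6p - 1 = 65 = 5 × 13, not prime.
Hence p = 11 is a counterexample.

p = 11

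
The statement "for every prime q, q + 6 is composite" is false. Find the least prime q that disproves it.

Check each prime q in order until q + 6 is prime.
For q = 2, 3 the conclusion holds.
q = 5: q + 6 = 11, prime — not composite.

q = 5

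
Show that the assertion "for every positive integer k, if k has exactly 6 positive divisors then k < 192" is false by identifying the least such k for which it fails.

k = 207

The first 27 eligible values, up to k = 188, all satisfy the conclusion.
k = 207: τ(207) = 6; 207 ≥ 192.
So k = 207 is the smallest counterexample.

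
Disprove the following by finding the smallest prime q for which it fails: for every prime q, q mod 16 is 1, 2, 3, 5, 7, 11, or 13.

We need the least prime q for which the claim fails.
The first 10 eligible values, up to q = 29, all satisfy the conclusion.
q = 31: 31 mod 16 = 15 — not in {1, 2, 3, 5, 7, 11, 13}.

q = 31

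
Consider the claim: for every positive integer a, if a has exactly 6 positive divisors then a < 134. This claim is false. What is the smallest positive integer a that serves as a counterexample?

a = 147

Check each positive integer a in order until a has exactly 6 positive divisors but the claim fails.
The first 19 eligible values, up to a = 124, all satisfy the conclusion.
a = 147: τ(147) = 6; 147 ≥ 134.
Hence a = 147 is a counterexample.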